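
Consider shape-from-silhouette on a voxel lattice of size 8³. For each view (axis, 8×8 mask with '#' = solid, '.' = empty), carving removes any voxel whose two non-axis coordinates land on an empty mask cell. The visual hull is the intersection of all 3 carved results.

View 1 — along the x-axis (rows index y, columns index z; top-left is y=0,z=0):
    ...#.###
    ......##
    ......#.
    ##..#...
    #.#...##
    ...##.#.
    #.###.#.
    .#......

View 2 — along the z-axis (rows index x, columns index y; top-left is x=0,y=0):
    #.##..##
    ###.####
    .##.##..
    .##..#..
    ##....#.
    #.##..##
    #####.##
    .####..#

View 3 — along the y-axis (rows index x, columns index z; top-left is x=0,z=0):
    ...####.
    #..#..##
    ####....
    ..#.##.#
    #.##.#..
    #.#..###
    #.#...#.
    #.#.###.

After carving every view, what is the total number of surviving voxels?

voxel count = 57

before carving: 512 voxels (8×8×8)
step 1: project along x, AND mask (23/64) → |grid| = 184
step 2: project along z, AND mask (39/64) → |grid| = 106
step 3: project along y, AND mask (33/64) → |grid| = 57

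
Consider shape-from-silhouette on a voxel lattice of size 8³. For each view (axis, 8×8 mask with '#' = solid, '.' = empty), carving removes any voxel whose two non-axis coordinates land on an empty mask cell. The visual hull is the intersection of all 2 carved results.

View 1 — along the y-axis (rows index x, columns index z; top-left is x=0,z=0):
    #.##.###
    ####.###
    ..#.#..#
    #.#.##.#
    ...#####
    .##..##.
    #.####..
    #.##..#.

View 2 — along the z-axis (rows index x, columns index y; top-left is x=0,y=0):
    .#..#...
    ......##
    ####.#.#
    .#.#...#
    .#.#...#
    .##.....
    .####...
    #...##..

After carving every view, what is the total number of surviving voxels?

114 voxels

initial block: 8^3 = 512
[1] y-view keeps 39 columns → grid now 312
[2] z-view keeps 25 columns → grid now 114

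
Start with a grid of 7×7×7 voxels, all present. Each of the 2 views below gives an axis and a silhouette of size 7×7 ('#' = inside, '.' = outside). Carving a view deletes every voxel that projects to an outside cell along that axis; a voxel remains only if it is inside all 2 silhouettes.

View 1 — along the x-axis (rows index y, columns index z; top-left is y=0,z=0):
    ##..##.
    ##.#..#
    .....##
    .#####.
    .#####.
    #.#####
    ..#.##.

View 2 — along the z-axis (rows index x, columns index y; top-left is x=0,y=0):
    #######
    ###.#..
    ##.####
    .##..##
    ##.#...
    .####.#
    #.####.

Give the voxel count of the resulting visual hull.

remaining voxels: 140

initial block: 7^3 = 343
carve view 1 (along x, YZ-mask fill 29/49): 203 voxels remain
carve view 2 (along z, XY-mask fill 34/49): 140 voxels remain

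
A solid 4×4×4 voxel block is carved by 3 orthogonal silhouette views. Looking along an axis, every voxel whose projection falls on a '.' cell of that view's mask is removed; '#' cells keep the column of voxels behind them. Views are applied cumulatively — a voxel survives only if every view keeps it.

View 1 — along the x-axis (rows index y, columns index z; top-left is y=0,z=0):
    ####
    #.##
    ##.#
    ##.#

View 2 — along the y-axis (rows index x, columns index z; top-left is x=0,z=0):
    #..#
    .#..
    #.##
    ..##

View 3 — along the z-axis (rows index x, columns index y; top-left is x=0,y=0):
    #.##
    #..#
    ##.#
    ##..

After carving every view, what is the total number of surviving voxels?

full grid |V| = 64
step 1: project along x, AND mask (13/16) → |grid| = 52
step 2: project along y, AND mask (8/16) → |grid| = 27
step 3: project along z, AND mask (10/16) → |grid| = 20

voxel count = 20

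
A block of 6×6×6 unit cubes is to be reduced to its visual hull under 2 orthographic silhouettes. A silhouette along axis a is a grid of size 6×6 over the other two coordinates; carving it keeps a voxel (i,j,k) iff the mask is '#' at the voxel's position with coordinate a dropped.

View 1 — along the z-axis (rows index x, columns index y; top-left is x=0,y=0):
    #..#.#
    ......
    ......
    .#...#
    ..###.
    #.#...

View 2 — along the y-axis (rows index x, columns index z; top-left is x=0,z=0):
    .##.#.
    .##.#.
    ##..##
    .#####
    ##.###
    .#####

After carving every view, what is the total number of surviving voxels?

before carving: 216 voxels (6×6×6)
after view 1 [z-axis, 10 of 36 cells solid] → remaining = 60
after view 2 [y-axis, 25 of 36 cells solid] → remaining = 44

voxel count = 44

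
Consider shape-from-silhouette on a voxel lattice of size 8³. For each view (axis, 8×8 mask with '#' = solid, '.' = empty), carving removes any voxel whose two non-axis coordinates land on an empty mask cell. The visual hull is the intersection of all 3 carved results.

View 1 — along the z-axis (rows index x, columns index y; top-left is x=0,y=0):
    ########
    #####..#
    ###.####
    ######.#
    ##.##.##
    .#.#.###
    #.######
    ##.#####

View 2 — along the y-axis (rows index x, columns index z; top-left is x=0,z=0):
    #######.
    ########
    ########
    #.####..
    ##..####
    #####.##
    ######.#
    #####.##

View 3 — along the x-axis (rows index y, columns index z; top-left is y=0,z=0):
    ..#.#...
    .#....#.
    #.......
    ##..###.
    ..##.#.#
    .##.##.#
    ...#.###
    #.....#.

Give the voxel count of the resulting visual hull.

start: 8×8×8 = 512 voxels
step 1: project along z, AND mask (53/64) → |grid| = 424
step 2: project along y, AND mask (55/64) → |grid| = 364
step 3: project along x, AND mask (25/64) → |grid| = 141

141 voxels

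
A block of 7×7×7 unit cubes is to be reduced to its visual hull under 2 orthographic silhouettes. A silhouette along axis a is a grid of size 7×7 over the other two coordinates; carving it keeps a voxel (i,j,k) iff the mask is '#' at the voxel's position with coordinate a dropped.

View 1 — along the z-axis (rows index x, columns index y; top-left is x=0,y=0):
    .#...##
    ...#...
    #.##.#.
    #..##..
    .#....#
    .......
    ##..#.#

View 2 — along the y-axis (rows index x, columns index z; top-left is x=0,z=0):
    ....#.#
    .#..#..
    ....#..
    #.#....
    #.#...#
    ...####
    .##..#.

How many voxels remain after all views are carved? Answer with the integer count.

voxel count = 36

full grid |V| = 343
  1. axis=2 (XY plane), |mask|=17  ⇒  voxels=119
  2. axis=1 (XZ plane), |mask|=17  ⇒  voxels=36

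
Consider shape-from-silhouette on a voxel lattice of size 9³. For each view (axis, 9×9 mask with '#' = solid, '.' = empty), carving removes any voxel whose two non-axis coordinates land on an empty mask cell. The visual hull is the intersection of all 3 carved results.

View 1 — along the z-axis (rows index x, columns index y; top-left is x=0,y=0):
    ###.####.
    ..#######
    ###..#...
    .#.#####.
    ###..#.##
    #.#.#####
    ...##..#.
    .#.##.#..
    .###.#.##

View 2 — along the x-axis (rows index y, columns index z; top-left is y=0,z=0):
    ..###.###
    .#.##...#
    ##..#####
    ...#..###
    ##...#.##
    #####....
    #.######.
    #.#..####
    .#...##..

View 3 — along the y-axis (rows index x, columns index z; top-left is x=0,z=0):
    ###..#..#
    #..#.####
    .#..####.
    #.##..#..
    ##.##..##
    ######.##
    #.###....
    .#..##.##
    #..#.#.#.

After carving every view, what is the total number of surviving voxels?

|visual hull| = 158

initial block: 9^3 = 729
V1 z: intersect with XY mask (50 set) -- 450 left
V2 x: intersect with YZ mask (47 set) -- 264 left
V3 y: intersect with XZ mask (47 set) -- 158 left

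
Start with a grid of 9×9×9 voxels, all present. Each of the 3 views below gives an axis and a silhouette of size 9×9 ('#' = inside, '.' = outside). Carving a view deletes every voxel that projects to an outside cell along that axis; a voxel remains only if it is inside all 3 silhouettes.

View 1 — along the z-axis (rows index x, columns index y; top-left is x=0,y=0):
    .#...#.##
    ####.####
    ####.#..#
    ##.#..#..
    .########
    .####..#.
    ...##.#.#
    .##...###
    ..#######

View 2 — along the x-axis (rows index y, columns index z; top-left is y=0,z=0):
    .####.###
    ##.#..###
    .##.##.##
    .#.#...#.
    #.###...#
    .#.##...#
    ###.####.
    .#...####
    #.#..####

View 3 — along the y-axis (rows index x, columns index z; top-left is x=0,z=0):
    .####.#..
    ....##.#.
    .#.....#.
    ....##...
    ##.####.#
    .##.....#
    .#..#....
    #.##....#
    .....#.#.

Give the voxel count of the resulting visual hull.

full grid |V| = 729
carve view 1 (along z, XY-mask fill 51/81): 459 voxels remain
carve view 2 (along x, YZ-mask fill 49/81): 274 voxels remain
carve view 3 (along y, XZ-mask fill 30/81): 104 voxels remain

remaining voxels: 104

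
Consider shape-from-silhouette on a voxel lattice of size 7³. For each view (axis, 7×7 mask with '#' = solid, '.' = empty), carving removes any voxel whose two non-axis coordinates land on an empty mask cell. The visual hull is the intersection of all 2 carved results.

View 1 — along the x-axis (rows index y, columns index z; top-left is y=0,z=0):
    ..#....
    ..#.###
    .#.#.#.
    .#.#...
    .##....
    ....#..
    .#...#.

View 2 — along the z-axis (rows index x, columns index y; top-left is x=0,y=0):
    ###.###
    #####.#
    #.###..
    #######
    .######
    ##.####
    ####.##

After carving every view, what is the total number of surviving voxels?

start: 7×7×7 = 343 voxels
  1. axis=0 (YZ plane), |mask|=15  ⇒  voxels=105
  2. axis=2 (XY plane), |mask|=41  ⇒  voxels=89

voxel count = 89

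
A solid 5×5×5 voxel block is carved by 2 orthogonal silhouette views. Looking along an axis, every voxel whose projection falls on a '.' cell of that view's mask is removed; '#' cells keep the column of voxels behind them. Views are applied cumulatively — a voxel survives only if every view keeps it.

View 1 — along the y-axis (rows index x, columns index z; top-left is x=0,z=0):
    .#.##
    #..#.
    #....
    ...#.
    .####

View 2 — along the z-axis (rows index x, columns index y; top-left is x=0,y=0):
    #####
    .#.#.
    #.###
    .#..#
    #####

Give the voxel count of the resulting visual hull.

start: 5×5×5 = 125 voxels
after view 1 [y-axis, 11 of 25 cells solid] → remaining = 55
after view 2 [z-axis, 18 of 25 cells solid] → remaining = 45

remaining voxels: 45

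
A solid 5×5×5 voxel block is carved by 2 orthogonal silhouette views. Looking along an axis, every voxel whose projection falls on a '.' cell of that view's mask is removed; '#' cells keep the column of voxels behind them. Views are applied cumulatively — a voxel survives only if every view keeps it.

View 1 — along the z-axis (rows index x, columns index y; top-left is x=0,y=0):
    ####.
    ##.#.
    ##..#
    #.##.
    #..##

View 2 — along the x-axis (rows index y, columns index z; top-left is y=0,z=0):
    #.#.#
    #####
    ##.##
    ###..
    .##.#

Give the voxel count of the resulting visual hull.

|visual hull| = 56

start: 5×5×5 = 125 voxels
after view 1 [z-axis, 16 of 25 cells solid] → remaining = 80
after view 2 [x-axis, 18 of 25 cells solid] → remaining = 56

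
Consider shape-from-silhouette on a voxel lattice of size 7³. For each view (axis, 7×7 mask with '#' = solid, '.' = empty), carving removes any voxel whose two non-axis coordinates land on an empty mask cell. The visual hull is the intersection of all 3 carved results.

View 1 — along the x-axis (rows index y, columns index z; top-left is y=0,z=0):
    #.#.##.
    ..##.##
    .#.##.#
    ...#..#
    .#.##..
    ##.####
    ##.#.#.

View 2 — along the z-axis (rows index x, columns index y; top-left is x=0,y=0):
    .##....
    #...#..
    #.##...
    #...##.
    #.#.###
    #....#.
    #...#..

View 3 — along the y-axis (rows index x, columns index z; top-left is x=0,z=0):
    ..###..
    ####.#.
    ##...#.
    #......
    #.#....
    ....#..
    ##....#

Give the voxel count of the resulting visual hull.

voxel count = 22

initial block: 7^3 = 343
  1. axis=0 (YZ plane), |mask|=27  ⇒  voxels=189
  2. axis=2 (XY plane), |mask|=19  ⇒  voxels=76
  3. axis=1 (XZ plane), |mask|=18  ⇒  voxels=22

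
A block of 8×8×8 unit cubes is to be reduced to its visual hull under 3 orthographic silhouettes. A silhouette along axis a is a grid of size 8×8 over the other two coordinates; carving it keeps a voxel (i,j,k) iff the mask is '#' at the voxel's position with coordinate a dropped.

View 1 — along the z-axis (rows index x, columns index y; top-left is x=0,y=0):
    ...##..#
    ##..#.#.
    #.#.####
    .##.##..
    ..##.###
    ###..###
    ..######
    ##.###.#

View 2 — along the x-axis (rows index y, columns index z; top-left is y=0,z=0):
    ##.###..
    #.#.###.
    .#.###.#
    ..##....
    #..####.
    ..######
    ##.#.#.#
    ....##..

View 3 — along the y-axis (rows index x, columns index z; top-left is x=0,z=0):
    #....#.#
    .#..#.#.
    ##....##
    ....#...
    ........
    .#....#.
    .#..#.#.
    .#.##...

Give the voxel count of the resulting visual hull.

|visual hull| = 48

full grid |V| = 512
[1] z-view keeps 40 columns → grid now 320
[2] x-view keeps 35 columns → grid now 176
[3] y-view keeps 19 columns → grid now 48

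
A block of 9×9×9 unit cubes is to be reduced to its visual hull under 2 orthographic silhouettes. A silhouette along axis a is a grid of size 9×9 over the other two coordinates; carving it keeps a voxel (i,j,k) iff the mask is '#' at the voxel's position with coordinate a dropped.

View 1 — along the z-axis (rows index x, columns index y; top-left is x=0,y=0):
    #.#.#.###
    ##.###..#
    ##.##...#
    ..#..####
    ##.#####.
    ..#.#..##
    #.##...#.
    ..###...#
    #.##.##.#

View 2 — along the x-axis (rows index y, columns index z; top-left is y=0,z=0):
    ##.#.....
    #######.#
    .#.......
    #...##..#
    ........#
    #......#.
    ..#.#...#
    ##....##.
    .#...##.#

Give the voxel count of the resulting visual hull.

before carving: 729 voxels (9×9×9)
carve view 1 (along z, XY-mask fill 47/81): 423 voxels remain
carve view 2 (along x, YZ-mask fill 30/81): 146 voxels remain

|visual hull| = 146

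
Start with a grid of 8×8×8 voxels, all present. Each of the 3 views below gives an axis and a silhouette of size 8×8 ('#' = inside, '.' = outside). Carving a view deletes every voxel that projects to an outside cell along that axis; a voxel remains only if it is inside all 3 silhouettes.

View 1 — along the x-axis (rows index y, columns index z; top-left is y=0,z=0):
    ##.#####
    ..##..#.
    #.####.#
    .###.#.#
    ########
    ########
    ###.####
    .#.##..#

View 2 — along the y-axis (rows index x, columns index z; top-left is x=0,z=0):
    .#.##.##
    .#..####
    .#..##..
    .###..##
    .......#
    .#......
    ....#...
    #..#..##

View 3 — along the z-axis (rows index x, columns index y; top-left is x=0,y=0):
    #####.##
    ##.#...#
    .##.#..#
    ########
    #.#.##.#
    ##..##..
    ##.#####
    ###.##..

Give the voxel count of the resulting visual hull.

before carving: 512 voxels (8×8×8)
after view 1 [x-axis, 48 of 64 cells solid] → remaining = 384
after view 2 [y-axis, 25 of 64 cells solid] → remaining = 153
after view 3 [z-axis, 44 of 64 cells solid] → remaining = 106

remaining voxels: 106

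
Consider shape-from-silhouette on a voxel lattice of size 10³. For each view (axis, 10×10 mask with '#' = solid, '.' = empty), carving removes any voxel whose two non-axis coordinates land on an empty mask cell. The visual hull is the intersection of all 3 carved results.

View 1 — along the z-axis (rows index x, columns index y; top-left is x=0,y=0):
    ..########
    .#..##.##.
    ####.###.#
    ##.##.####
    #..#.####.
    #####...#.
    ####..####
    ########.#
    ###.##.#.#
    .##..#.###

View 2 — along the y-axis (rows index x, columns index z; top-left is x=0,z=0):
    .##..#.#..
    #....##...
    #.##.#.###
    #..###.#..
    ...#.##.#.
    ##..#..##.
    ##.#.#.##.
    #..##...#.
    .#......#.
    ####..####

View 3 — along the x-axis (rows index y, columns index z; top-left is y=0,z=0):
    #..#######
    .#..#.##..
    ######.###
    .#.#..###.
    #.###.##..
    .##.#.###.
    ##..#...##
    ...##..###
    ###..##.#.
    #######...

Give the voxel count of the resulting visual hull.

210 voxels

start: 10×10×10 = 1000 voxels
step 1: project along z, AND mask (71/100) → |grid| = 710
step 2: project along y, AND mask (48/100) → |grid| = 343
step 3: project along x, AND mask (61/100) → |grid| = 210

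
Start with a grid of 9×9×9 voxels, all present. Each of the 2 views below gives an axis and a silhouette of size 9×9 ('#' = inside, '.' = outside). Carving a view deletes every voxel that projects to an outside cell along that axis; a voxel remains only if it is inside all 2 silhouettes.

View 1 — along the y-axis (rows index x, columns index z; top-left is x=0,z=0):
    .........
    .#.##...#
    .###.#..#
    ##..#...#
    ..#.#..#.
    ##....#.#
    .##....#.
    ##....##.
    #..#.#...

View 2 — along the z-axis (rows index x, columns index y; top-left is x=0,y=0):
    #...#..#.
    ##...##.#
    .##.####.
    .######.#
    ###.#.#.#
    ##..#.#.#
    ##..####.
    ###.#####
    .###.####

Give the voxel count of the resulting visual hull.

full grid |V| = 729
[1] y-view keeps 30 columns → grid now 270
[2] z-view keeps 53 columns → grid now 187

remaining voxels: 187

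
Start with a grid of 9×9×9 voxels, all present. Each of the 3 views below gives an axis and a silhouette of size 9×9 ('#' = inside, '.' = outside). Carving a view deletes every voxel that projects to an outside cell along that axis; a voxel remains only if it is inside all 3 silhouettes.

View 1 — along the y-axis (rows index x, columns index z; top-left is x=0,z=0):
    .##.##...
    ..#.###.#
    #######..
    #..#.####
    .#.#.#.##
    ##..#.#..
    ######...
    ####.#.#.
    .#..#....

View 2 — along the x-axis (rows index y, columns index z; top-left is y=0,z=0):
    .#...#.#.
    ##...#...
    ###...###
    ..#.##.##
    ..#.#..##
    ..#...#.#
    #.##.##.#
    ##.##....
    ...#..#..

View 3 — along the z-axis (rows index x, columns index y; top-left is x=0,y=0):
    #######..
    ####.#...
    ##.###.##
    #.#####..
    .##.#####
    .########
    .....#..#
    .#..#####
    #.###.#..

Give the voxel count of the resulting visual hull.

110 voxels

full grid |V| = 729
carve view 1 (along y, XZ-mask fill 45/81): 405 voxels remain
carve view 2 (along x, YZ-mask fill 36/81): 177 voxels remain
carve view 3 (along z, XY-mask fill 53/81): 110 voxels remain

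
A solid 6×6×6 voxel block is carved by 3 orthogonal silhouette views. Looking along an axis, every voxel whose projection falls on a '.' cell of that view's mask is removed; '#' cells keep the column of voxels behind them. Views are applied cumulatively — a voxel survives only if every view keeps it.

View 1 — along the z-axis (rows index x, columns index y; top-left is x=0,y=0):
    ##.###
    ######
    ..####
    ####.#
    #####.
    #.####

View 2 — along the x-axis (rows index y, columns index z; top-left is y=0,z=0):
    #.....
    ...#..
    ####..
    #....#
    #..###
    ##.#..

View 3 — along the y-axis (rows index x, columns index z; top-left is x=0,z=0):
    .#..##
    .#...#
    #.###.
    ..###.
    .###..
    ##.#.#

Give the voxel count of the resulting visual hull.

38 voxels

initial block: 6^3 = 216
  1. axis=2 (XY plane), |mask|=30  ⇒  voxels=180
  2. axis=0 (YZ plane), |mask|=15  ⇒  voxels=76
  3. axis=1 (XZ plane), |mask|=19  ⇒  voxels=38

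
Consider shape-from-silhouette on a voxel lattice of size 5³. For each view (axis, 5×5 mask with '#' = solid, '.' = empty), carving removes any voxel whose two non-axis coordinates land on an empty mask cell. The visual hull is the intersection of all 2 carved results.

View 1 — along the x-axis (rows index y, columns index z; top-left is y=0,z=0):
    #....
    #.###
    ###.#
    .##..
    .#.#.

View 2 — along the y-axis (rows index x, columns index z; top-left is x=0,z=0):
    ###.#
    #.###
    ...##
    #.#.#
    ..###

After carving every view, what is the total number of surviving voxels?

initial block: 5^3 = 125
after view 1 [x-axis, 13 of 25 cells solid] → remaining = 65
after view 2 [y-axis, 16 of 25 cells solid] → remaining = 40

voxel count = 40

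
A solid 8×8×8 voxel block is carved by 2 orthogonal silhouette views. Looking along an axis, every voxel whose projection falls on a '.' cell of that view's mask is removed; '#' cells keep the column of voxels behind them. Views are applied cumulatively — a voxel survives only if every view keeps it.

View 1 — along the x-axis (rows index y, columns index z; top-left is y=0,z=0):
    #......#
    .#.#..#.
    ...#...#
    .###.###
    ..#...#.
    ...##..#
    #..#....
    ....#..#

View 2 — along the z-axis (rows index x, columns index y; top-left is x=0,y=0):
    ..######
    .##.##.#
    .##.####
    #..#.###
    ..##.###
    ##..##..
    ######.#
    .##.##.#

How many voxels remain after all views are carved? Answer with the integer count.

full grid |V| = 512
  1. axis=0 (YZ plane), |mask|=22  ⇒  voxels=176
  2. axis=2 (XY plane), |mask|=43  ⇒  voxels=115

115 voxels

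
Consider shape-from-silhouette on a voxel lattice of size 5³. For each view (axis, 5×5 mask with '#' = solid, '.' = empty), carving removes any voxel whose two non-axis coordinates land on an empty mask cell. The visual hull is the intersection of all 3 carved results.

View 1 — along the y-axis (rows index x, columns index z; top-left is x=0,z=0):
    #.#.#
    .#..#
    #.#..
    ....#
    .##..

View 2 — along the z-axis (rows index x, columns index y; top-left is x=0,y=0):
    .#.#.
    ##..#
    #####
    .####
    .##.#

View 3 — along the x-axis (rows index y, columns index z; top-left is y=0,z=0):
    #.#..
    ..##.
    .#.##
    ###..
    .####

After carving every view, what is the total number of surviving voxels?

initial block: 5^3 = 125
step 1: project along y, AND mask (10/25) → |grid| = 50
step 2: project along z, AND mask (17/25) → |grid| = 32
step 3: project along x, AND mask (14/25) → |grid| = 17

remaining voxels: 17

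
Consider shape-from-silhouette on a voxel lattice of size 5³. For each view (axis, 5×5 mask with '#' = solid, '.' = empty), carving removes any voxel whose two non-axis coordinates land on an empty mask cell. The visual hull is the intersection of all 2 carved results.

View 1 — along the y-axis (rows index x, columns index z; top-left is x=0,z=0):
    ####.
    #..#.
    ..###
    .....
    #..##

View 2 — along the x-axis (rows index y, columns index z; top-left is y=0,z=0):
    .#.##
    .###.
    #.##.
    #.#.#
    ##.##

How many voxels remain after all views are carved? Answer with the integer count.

40 voxels

start: 5×5×5 = 125 voxels
  1. axis=1 (XZ plane), |mask|=12  ⇒  voxels=60
  2. axis=0 (YZ plane), |mask|=16  ⇒  voxels=40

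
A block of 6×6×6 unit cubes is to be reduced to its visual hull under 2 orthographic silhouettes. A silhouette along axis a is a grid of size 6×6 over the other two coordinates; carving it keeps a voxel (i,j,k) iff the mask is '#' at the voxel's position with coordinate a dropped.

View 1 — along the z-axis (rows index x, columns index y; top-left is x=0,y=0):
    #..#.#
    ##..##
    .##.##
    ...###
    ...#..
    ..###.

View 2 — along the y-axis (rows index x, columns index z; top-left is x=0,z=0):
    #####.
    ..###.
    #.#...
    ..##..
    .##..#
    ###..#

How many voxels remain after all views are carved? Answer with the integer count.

full grid |V| = 216
V1 z: intersect with XY mask (18 set) -- 108 left
V2 y: intersect with XZ mask (19 set) -- 56 left

remaining voxels: 56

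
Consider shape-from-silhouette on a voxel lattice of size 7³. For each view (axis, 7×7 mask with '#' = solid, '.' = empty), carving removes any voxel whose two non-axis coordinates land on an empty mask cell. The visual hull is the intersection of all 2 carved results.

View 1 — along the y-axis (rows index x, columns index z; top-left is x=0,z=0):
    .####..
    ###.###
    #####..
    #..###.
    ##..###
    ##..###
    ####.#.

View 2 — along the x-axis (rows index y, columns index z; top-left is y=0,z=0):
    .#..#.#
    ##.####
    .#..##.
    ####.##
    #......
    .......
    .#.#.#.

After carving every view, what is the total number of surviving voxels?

|visual hull| = 111

initial block: 7^3 = 343
V1 y: intersect with XZ mask (34 set) -- 238 left
V2 x: intersect with YZ mask (22 set) -- 111 left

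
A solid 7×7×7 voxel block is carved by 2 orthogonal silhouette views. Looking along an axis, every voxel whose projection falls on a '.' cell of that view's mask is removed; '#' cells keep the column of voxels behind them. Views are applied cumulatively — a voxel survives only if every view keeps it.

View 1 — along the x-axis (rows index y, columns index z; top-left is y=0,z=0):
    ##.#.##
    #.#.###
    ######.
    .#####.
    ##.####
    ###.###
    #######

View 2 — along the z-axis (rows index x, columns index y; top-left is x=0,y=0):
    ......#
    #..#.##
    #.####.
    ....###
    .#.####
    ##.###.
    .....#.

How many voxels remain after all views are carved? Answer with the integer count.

139 voxels

full grid |V| = 343
[1] x-view keeps 40 columns → grid now 280
[2] z-view keeps 24 columns → grid now 139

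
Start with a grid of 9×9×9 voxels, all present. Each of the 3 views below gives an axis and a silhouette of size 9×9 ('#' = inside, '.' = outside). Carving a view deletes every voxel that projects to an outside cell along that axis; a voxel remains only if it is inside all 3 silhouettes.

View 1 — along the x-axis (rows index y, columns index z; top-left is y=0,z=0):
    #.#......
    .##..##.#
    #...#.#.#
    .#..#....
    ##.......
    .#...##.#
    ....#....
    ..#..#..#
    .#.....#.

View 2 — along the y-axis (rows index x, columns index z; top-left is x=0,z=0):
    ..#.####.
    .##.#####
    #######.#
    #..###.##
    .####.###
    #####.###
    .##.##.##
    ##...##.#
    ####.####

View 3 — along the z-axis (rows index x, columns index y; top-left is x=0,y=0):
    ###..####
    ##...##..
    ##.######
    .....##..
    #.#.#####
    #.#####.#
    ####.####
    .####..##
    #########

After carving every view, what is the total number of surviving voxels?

128 voxels

start: 9×9×9 = 729 voxels
step 1: project along x, AND mask (25/81) → |grid| = 225
step 2: project along y, AND mask (60/81) → |grid| = 173
step 3: project along z, AND mask (58/81) → |grid| = 128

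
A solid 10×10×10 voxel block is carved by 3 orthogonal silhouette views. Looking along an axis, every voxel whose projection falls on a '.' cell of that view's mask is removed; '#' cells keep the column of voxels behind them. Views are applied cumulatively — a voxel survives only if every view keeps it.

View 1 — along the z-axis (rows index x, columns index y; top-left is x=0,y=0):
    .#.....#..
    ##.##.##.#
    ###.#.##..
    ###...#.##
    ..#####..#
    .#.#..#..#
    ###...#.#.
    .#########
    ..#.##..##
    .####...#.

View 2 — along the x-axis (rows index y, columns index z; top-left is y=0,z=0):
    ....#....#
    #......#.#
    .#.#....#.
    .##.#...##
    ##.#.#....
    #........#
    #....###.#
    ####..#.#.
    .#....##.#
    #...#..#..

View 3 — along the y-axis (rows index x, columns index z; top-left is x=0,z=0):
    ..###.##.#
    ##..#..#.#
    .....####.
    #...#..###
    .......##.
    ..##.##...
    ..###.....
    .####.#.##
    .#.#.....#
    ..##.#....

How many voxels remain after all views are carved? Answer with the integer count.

initial block: 10^3 = 1000
V1 z: intersect with XY mask (55 set) -- 550 left
V2 x: intersect with YZ mask (37 set) -- 205 left
V3 y: intersect with XZ mask (42 set) -- 88 left

88 voxels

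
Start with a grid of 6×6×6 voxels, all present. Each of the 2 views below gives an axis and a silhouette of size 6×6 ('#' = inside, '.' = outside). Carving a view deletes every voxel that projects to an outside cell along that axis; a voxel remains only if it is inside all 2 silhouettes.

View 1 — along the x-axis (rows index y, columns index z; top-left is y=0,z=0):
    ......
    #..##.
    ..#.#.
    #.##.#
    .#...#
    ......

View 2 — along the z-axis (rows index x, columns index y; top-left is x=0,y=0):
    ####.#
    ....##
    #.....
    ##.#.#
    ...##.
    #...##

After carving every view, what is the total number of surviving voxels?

full grid |V| = 216
[1] x-view keeps 11 columns → grid now 66
[2] z-view keeps 17 columns → grid now 26

|visual hull| = 26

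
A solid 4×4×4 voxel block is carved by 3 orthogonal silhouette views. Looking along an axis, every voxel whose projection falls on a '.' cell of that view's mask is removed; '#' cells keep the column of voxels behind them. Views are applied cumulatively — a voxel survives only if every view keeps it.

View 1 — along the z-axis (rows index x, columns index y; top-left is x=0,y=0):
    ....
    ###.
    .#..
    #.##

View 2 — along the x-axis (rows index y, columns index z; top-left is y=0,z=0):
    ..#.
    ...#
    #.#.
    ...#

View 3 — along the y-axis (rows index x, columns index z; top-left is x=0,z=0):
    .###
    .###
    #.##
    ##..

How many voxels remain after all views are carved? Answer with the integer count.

start: 4×4×4 = 64 voxels
[1] z-view keeps 7 columns → grid now 28
[2] x-view keeps 5 columns → grid now 9
[3] y-view keeps 11 columns → grid now 5

5 voxels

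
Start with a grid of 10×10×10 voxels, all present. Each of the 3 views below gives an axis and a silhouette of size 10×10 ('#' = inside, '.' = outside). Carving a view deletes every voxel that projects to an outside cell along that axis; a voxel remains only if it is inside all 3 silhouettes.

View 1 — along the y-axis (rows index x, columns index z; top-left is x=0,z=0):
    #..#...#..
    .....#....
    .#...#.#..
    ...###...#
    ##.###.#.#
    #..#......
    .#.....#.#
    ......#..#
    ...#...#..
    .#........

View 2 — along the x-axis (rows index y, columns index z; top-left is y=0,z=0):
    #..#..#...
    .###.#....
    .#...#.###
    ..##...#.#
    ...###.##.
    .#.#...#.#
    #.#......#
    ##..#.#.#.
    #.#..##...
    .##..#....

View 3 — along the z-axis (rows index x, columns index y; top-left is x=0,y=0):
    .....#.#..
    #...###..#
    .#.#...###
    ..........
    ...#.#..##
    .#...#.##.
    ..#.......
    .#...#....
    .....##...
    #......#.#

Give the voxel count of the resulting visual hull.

35 voxels

initial block: 10^3 = 1000
after view 1 [y-axis, 28 of 100 cells solid] → remaining = 280
after view 2 [x-axis, 40 of 100 cells solid] → remaining = 120
after view 3 [z-axis, 28 of 100 cells solid] → remaining = 35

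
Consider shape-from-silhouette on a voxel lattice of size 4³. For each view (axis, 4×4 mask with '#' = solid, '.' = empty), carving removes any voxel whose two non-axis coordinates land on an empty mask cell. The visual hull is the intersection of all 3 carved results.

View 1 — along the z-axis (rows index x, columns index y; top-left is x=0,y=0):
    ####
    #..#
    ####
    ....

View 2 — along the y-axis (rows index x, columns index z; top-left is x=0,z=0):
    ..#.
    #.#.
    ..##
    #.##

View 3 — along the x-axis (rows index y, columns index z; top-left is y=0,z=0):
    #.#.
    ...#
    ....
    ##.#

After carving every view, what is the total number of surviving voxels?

voxel count = 7

full grid |V| = 64
carve view 1 (along z, XY-mask fill 10/16): 40 voxels remain
carve view 2 (along y, XZ-mask fill 8/16): 16 voxels remain
carve view 3 (along x, YZ-mask fill 6/16): 7 voxels remain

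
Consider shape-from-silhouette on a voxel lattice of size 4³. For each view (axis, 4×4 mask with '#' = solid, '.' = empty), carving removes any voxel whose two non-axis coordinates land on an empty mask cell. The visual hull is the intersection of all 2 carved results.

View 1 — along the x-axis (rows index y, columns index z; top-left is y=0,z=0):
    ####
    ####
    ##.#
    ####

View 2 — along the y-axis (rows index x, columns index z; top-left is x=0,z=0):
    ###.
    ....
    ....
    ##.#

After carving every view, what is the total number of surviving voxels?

initial block: 4^3 = 64
after view 1 [x-axis, 15 of 16 cells solid] → remaining = 60
after view 2 [y-axis, 6 of 16 cells solid] → remaining = 23

23 voxels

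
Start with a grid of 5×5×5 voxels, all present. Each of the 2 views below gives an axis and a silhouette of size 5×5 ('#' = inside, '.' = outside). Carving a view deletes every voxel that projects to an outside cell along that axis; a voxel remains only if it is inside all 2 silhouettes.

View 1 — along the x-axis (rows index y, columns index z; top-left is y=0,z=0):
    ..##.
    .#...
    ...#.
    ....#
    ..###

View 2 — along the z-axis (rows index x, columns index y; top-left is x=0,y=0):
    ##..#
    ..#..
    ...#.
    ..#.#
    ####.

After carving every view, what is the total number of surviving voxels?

voxel count = 17

full grid |V| = 125
[1] x-view keeps 8 columns → grid now 40
[2] z-view keeps 11 columns → grid now 17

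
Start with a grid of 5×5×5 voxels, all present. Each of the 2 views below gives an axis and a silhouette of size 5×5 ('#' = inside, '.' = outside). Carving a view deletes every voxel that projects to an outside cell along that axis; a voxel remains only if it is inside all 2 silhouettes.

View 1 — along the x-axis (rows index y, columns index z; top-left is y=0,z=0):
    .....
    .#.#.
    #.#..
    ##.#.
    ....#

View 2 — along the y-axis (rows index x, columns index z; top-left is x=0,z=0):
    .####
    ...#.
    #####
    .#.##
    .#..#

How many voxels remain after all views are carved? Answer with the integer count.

voxel count = 24

initial block: 5^3 = 125
carve view 1 (along x, YZ-mask fill 8/25): 40 voxels remain
carve view 2 (along y, XZ-mask fill 15/25): 24 voxels remain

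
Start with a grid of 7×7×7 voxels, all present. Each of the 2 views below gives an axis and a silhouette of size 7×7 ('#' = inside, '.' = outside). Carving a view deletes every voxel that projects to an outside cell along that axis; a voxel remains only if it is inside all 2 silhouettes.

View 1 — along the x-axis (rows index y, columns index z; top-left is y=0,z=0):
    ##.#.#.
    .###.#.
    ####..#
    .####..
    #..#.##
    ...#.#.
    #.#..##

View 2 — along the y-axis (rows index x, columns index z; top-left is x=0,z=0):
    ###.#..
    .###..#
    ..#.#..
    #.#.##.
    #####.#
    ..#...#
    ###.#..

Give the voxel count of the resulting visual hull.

start: 7×7×7 = 343 voxels
carve view 1 (along x, YZ-mask fill 27/49): 189 voxels remain
carve view 2 (along y, XZ-mask fill 26/49): 91 voxels remain

voxel count = 91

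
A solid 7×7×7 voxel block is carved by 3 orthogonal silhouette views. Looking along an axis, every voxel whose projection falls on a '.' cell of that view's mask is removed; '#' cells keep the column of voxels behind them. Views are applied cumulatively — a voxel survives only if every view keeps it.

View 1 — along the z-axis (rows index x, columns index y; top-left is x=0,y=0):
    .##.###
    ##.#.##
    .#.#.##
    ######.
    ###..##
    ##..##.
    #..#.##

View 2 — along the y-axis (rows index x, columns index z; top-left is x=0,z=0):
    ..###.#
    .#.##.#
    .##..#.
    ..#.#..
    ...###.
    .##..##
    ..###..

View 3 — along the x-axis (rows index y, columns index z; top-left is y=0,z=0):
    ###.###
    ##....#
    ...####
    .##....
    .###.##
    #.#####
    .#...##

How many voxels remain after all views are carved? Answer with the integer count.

|visual hull| = 65

full grid |V| = 343
carve view 1 (along z, XY-mask fill 33/49): 231 voxels remain
carve view 2 (along y, XZ-mask fill 23/49): 107 voxels remain
carve view 3 (along x, YZ-mask fill 29/49): 65 voxels remain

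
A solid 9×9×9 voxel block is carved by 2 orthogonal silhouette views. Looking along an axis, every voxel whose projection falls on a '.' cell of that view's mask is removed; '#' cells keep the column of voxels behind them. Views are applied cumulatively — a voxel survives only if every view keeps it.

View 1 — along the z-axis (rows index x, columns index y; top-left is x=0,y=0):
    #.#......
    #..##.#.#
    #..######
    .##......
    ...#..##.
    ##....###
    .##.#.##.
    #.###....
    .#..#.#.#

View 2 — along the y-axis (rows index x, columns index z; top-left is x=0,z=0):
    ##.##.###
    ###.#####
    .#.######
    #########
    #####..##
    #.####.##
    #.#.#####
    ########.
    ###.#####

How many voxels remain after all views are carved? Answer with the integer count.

voxel count = 276

initial block: 9^3 = 729
after view 1 [z-axis, 37 of 81 cells solid] → remaining = 333
after view 2 [y-axis, 68 of 81 cells solid] → remaining = 276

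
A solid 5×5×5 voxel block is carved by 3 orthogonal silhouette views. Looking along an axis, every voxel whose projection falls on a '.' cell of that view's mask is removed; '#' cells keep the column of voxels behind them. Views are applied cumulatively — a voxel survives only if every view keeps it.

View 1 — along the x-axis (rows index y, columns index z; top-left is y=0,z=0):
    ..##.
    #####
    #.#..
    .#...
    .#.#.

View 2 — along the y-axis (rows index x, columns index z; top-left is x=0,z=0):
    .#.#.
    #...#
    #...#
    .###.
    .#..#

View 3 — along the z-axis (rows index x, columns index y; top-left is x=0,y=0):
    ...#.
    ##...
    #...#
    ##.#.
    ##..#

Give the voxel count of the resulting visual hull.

start: 5×5×5 = 125 voxels
carve view 1 (along x, YZ-mask fill 12/25): 60 voxels remain
carve view 2 (along y, XZ-mask fill 11/25): 25 voxels remain
carve view 3 (along z, XY-mask fill 11/25): 12 voxels remain

|visual hull| = 12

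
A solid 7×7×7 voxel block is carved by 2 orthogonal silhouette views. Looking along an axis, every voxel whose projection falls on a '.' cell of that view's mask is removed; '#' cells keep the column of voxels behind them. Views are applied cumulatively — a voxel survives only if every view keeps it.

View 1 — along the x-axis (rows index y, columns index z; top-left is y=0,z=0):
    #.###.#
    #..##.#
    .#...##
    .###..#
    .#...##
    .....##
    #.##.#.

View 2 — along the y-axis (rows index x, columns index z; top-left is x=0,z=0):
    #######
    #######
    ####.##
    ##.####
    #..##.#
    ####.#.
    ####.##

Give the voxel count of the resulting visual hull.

voxel count = 150

start: 7×7×7 = 343 voxels
step 1: project along x, AND mask (25/49) → |grid| = 175
step 2: project along y, AND mask (41/49) → |grid| = 150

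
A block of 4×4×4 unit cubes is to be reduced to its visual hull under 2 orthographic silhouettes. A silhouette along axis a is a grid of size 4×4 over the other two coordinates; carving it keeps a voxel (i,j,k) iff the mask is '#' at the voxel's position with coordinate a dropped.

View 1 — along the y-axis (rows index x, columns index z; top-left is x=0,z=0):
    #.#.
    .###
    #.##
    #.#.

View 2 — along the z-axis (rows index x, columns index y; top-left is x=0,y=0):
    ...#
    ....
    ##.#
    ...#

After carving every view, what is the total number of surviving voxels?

voxel count = 13

full grid |V| = 64
[1] y-view keeps 10 columns → grid now 40
[2] z-view keeps 5 columns → grid now 13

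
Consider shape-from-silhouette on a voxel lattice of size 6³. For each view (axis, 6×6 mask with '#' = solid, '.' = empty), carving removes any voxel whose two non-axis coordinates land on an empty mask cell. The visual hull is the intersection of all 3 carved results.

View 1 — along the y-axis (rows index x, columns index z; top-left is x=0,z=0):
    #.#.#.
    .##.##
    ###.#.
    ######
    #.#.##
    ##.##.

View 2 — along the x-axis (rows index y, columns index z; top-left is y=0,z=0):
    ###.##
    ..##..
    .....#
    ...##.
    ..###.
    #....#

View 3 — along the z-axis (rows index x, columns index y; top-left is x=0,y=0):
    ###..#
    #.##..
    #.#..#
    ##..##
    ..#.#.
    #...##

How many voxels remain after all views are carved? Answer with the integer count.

initial block: 6^3 = 216
carve view 1 (along y, XZ-mask fill 25/36): 150 voxels remain
carve view 2 (along x, YZ-mask fill 15/36): 62 voxels remain
carve view 3 (along z, XY-mask fill 19/36): 37 voxels remain

remaining voxels: 37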